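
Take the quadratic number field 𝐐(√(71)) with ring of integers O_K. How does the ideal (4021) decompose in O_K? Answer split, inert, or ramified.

Since 71 ≢ 1 mod 4, the ring of integers is ℤ[√71] with discriminant 4·71 = 284.
4021 ∤ 284, so 4021 is unramified.
Compute (71/4021) via Euler: 71^((4021-1)/2) mod 4021 = 1, so (71/4021) = 1.
d is a quadratic residue mod p, hence 4021 splits in O_K.

split — (4021) = 𝔭₁𝔭₂ with 𝔭₁ ≠ 𝔭₂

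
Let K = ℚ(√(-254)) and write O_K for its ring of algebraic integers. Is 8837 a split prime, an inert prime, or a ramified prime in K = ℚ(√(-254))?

8837 remains inert

-254 mod 4 = 2, hence disc K = 4·(-254) = -1016 and O_K = ℤ[√-254].
disc(K) = -1016 is not divisible by 8837; 8837 is unramified.
Legendre symbol by Euler's criterion: (-254/8837) ≡ (-254)^4418 ≡ 8836 (mod 8837), i.e. (-254/8837) = -1.
d is a non-residue mod p, hence 8837 remains inert in O_K.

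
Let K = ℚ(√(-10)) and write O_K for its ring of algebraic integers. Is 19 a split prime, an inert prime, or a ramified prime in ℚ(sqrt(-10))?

Since -10 ≢ 1 mod 4, the ring of integers is ℤ[√-10] with discriminant 4·(-10) = -40.
19 ∤ -40, so 19 is unramified.
(-10/19) = 9^9 mod 19 = 1, giving Legendre symbol 1.
d is a quadratic residue mod p, hence 19 splits in O_K.

19 splits in O_K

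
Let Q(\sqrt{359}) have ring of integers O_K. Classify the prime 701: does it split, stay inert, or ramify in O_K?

remains prime (inert)

359 mod 4 = 3, hence disc K = 4·359 = 1436 and O_K = ℤ[√359].
disc(K) = 1436 is not divisible by 701; 701 is unramified.
Compute (359/701) via Euler: 359^((701-1)/2) mod 701 = 700, so (359/701) = -1.
d is a non-residue mod p, hence 701 remains inert in O_K.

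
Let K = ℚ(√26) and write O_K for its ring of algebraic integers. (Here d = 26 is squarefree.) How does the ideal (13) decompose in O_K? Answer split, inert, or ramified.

ramified

26 mod 4 = 2, hence disc K = 4·26 = 104 and O_K = ℤ[√26].
13 divides disc(K) = 104, so 13 ramifies.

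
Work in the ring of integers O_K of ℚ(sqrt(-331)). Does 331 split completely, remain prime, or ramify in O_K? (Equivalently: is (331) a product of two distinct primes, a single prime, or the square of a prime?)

p ramifies

d = -331 ≡ 1 (mod 4), so O_K = ℤ[(1+√-331)/2] and disc(K) = d = -331.
Ramification test: 331 | -331. The prime 331 ramifies in K.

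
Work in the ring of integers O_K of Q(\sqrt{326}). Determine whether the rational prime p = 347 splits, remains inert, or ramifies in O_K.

d = 326 ≡ 2 (mod 4), so O_K = ℤ[√326] and disc(K) = 4d = 1304.
Since gcd(347, 1304) = 1 the prime 347 does not ramify.
Legendre symbol by Euler's criterion: (326/347) ≡ 326^173 ≡ 1 (mod 347), i.e. (326/347) = 1.
(326/347) = 1, so 347 splits.

splits completely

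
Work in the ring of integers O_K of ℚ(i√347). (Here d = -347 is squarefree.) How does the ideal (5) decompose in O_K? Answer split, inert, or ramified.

d = -347 ≡ 1 (mod 4), so O_K = ℤ[(1+√-347)/2] and disc(K) = d = -347.
disc(K) = -347 is not divisible by 5; 5 is unramified.
Legendre symbol by Euler's criterion: (-347/5) ≡ (-347)^2 ≡ 4 (mod 5), i.e. (-347/5) = -1.
Legendre symbol -1 ⇒ 5 is inert.

inert — (5) stays prime in O_K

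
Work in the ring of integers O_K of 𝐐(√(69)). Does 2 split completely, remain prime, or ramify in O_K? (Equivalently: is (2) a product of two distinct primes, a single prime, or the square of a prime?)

d = 69 ≡ 1 (mod 4), so O_K = ℤ[(1+√69)/2] and disc(K) = d = 69.
disc(K) = 69 is not divisible by 2; 2 is unramified.
Checking d mod 8: 69 ≡ 5. Hence 2 is inert in O_K.

2 remains inert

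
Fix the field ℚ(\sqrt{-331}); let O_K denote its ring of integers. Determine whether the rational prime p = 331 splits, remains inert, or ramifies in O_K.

p ramifies

d = -331 ≡ 1 (mod 4), so O_K = ℤ[(1+√-331)/2] and disc(K) = d = -331.
331 divides disc(K) = -331, so 331 ramifies.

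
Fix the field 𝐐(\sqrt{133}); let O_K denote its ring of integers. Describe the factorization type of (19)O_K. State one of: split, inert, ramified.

Since 133 ≡ 1 mod 4, the ring of integers is ℤ[(1+√133)/2] with discriminant 133.
disc(K) = 133 = 19·7, so p = 19 is ramified.

ramified — (19) = 𝔭²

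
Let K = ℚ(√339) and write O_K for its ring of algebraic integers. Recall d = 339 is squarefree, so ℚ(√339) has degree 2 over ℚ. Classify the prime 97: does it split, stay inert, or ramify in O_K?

339 mod 4 = 3, hence disc K = 4·339 = 1356 and O_K = ℤ[√339].
97 ∤ 1356, so 97 is unramified.
Euler's criterion: 339^48 mod 97 = 1. Thus (339|97) = 1.
(339/97) = 1, so 97 splits.

split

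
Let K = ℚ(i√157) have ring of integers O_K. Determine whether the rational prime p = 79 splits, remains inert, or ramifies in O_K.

d = -157 ≡ 3 (mod 4), so O_K = ℤ[√-157] and disc(K) = 4d = -628.
Since gcd(79, -628) = 1 the prime 79 does not ramify.
Euler's criterion: (-157)^39 mod 79 = 1. Thus (-157|79) = 1.
(-157/79) = 1, so 79 splits.

split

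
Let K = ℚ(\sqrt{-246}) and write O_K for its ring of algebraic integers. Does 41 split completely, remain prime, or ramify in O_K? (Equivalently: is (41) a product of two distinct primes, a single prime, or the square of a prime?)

41 is ramified

Since -246 ≢ 1 mod 4, the ring of integers is ℤ[√-246] with discriminant 4·(-246) = -984.
41 divides disc(K) = -984, so 41 ramifies.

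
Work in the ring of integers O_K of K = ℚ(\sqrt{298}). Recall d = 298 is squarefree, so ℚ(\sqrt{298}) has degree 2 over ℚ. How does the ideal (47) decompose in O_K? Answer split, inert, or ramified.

splits completely

Since 298 ≢ 1 mod 4, the ring of integers is ℤ[√298] with discriminant 4·298 = 1192.
disc(K) = 1192 is not divisible by 47; 47 is unramified.
Compute (298/47) via Euler: 16^((47-1)/2) mod 47 = 1, so (298/47) = 1.
Legendre symbol 1 ⇒ 47 is split.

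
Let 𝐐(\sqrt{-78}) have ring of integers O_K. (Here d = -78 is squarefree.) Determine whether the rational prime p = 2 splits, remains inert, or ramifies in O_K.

ramified — (2) = 𝔭²

d = -78 ≡ 2 (mod 4), so O_K = ℤ[√-78] and disc(K) = 4d = -312.
2 divides disc(K) = -312, so 2 ramifies.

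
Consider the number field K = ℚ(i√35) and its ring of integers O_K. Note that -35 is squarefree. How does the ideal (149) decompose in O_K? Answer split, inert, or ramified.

split

-35 mod 4 = 1, hence disc K = -35 and O_K = ℤ[(1+√-35)/2].
disc(K) = -35 is not divisible by 149; 149 is unramified.
Legendre symbol by Euler's criterion: (-35/149) ≡ (-35)^74 ≡ 1 (mod 149), i.e. (-35/149) = 1.
Legendre symbol 1 ⇒ 149 is split.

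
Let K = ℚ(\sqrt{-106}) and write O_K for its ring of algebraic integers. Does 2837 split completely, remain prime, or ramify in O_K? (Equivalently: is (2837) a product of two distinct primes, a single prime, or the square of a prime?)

p is inert

d = -106 ≡ 2 (mod 4), so O_K = ℤ[√-106] and disc(K) = 4d = -424.
2837 ∤ -424, so 2837 is unramified.
(-106/2837) = 2731^1418 mod 2837 = 2836, giving Legendre symbol -1.
d is a non-residue mod p, hence 2837 remains inert in O_K.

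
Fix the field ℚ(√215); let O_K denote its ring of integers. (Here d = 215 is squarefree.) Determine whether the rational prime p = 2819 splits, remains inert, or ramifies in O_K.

Since 215 ≢ 1 mod 4, the ring of integers is ℤ[√215] with discriminant 4·215 = 860.
disc(K) = 860 is not divisible by 2819; 2819 is unramified.
Legendre symbol by Euler's criterion: (215/2819) ≡ 215^1409 ≡ 2818 (mod 2819), i.e. (215/2819) = -1.
d is a non-residue mod p, hence 2819 remains inert in O_K.

2819 remains inert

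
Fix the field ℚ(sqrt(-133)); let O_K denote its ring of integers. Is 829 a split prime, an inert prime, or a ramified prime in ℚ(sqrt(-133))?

Since -133 ≢ 1 mod 4, the ring of integers is ℤ[√-133] with discriminant 4·(-133) = -532.
Since gcd(829, -532) = 1 the prime 829 does not ramify.
Compute (-133/829) via Euler: 696^((829-1)/2) mod 829 = 1, so (-133/829) = 1.
Legendre symbol 1 ⇒ 829 is split.

split — (829) = 𝔭₁𝔭₂ with 𝔭₁ ≠ 𝔭₂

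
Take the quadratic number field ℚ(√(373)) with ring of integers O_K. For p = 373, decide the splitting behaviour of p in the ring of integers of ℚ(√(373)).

373 mod 4 = 1, hence disc K = 373 and O_K = ℤ[(1+√373)/2].
Ramification test: 373 | 373. The prime 373 ramifies in K.

ramified — (373) = 𝔭²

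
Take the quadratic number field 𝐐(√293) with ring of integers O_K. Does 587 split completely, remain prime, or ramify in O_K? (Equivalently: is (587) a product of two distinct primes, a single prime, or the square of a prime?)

293 mod 4 = 1, hence disc K = 293 and O_K = ℤ[(1+√293)/2].
587 ∤ 293, so 587 is unramified.
Compute (293/587) via Euler: 293^((587-1)/2) mod 587 = 1, so (293/587) = 1.
(293/587) = 1, so 587 splits.

split — (587) = 𝔭₁𝔭₂ with 𝔭₁ ≠ 𝔭₂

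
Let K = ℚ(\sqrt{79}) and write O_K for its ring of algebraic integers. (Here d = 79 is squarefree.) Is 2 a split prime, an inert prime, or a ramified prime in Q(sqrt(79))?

2 is ramified

79 mod 4 = 3, hence disc K = 4·79 = 316 and O_K = ℤ[√79].
2 divides disc(K) = 316, so 2 ramifies.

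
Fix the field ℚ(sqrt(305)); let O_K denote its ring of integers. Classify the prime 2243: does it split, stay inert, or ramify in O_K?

Since 305 ≡ 1 mod 4, the ring of integers is ℤ[(1+√305)/2] with discriminant 305.
Since gcd(2243, 305) = 1 the prime 2243 does not ramify.
Compute (305/2243) via Euler: 305^((2243-1)/2) mod 2243 = 2242, so (305/2243) = -1.
(305/2243) = -1, so 2243 is inert.

2243 remains inert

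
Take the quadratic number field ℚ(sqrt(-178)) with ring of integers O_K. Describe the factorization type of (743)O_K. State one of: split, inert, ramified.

split — (743) = 𝔭₁𝔭₂ with 𝔭₁ ≠ 𝔭₂

Since -178 ≢ 1 mod 4, the ring of integers is ℤ[√-178] with discriminant 4·(-178) = -712.
743 ∤ -712, so 743 is unramified.
(-178/743) = 565^371 mod 743 = 1, giving Legendre symbol 1.
(-178/743) = 1, so 743 splits.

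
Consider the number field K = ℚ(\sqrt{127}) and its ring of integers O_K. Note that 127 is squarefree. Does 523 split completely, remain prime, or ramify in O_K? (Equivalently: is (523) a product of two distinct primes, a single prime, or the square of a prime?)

d = 127 ≡ 3 (mod 4), so O_K = ℤ[√127] and disc(K) = 4d = 508.
disc(K) = 508 is not divisible by 523; 523 is unramified.
Euler's criterion: 127^261 mod 523 = 522. Thus (127|523) = -1.
d is a non-residue mod p, hence 523 remains inert in O_K.

p is inert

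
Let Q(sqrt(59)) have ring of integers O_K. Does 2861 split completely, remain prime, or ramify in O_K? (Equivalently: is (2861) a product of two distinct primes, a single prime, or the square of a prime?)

split — (2861) = 𝔭₁𝔭₂ with 𝔭₁ ≠ 𝔭₂

59 mod 4 = 3, hence disc K = 4·59 = 236 and O_K = ℤ[√59].
Since gcd(2861, 236) = 1 the prime 2861 does not ramify.
Compute (59/2861) via Euler: 59^((2861-1)/2) mod 2861 = 1, so (59/2861) = 1.
d is a quadratic residue mod p, hence 2861 splits in O_K.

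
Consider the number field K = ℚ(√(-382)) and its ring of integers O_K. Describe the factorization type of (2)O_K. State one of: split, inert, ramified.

d = -382 ≡ 2 (mod 4), so O_K = ℤ[√-382] and disc(K) = 4d = -1528.
disc(K) = -1528 = 2·(-764), so p = 2 is ramified.

ramified — (2) = 𝔭²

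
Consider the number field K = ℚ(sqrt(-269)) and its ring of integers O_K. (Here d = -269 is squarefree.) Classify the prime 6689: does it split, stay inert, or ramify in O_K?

p splits

-269 mod 4 = 3, hence disc K = 4·(-269) = -1076 and O_K = ℤ[√-269].
6689 ∤ -1076, so 6689 is unramified.
Euler's criterion: (-269)^3344 mod 6689 = 1. Thus (-269|6689) = 1.
Legendre symbol 1 ⇒ 6689 is split.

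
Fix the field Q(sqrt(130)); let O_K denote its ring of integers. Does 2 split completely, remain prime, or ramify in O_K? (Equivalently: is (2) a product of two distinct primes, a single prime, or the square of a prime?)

d = 130 ≡ 2 (mod 4), so O_K = ℤ[√130] and disc(K) = 4d = 520.
Ramification test: 2 | 520. The prime 2 ramifies in K.

2 is ramified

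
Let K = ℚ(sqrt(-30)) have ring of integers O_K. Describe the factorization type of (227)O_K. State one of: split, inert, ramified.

d = -30 ≡ 2 (mod 4), so O_K = ℤ[√-30] and disc(K) = 4d = -120.
disc(K) = -120 is not divisible by 227; 227 is unramified.
Legendre symbol by Euler's criterion: (-30/227) ≡ (-30)^113 ≡ 226 (mod 227), i.e. (-30/227) = -1.
Legendre symbol -1 ⇒ 227 is inert.

p is inert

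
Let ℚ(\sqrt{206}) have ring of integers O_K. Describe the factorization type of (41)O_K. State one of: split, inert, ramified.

Since 206 ≢ 1 mod 4, the ring of integers is ℤ[√206] with discriminant 4·206 = 824.
disc(K) = 824 is not divisible by 41; 41 is unramified.
(206/41) = 1^20 mod 41 = 1, giving Legendre symbol 1.
Legendre symbol 1 ⇒ 41 is split.

41 splits in O_K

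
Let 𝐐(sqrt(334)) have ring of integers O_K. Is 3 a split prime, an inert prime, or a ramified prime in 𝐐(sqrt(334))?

p splits

334 mod 4 = 2, hence disc K = 4·334 = 1336 and O_K = ℤ[√334].
Since gcd(3, 1336) = 1 the prime 3 does not ramify.
Compute (334/3) via Euler: 1^((3-1)/2) mod 3 = 1, so (334/3) = 1.
Legendre symbol 1 ⇒ 3 is split.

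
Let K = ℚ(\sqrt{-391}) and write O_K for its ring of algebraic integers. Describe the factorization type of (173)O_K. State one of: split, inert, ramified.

p is inert

d = -391 ≡ 1 (mod 4), so O_K = ℤ[(1+√-391)/2] and disc(K) = d = -391.
Since gcd(173, -391) = 1 the prime 173 does not ramify.
Legendre symbol by Euler's criterion: (-391/173) ≡ (-391)^86 ≡ 172 (mod 173), i.e. (-391/173) = -1.
(-391/173) = -1, so 173 is inert.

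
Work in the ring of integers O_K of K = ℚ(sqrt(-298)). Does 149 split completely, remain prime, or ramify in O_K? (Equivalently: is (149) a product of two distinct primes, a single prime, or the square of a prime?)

ramified — (149) = 𝔭²

d = -298 ≡ 2 (mod 4), so O_K = ℤ[√-298] and disc(K) = 4d = -1192.
149 divides disc(K) = -1192, so 149 ramifies.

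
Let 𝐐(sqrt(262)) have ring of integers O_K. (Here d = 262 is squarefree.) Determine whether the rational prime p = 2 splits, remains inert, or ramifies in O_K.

2 is ramified

d = 262 ≡ 2 (mod 4), so O_K = ℤ[√262] and disc(K) = 4d = 1048.
Ramification test: 2 | 1048. The prime 2 ramifies in K.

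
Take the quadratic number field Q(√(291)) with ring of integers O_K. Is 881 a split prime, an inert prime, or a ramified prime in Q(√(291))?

p is inert

d = 291 ≡ 3 (mod 4), so O_K = ℤ[√291] and disc(K) = 4d = 1164.
disc(K) = 1164 is not divisible by 881; 881 is unramified.
Euler's criterion: 291^440 mod 881 = 880. Thus (291|881) = -1.
(291/881) = -1, so 881 is inert.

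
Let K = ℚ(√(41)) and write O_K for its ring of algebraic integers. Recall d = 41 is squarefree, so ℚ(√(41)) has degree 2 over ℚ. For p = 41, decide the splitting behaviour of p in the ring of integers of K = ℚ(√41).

ramified

d = 41 ≡ 1 (mod 4), so O_K = ℤ[(1+√41)/2] and disc(K) = d = 41.
disc(K) = 41 = 41·1, so p = 41 is ramified.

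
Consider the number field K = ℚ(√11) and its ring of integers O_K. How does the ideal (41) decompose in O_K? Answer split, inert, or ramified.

inert — (41) stays prime in O_K

d = 11 ≡ 3 (mod 4), so O_K = ℤ[√11] and disc(K) = 4d = 44.
Since gcd(41, 44) = 1 the prime 41 does not ramify.
Euler's criterion: 11^20 mod 41 = 40. Thus (11|41) = -1.
d is a non-residue mod p, hence 41 remains inert in O_K.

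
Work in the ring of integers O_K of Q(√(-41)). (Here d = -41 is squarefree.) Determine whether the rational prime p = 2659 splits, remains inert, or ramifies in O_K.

split — (2659) = 𝔭₁𝔭₂ with 𝔭₁ ≠ 𝔭₂

d = -41 ≡ 3 (mod 4), so O_K = ℤ[√-41] and disc(K) = 4d = -164.
2659 ∤ -164, so 2659 is unramified.
Compute (-41/2659) via Euler: 2618^((2659-1)/2) mod 2659 = 1, so (-41/2659) = 1.
(-41/2659) = 1, so 2659 splits.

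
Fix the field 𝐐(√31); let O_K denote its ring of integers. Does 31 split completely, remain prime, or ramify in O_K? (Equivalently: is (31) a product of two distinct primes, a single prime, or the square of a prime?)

d = 31 ≡ 3 (mod 4), so O_K = ℤ[√31] and disc(K) = 4d = 124.
disc(K) = 124 = 31·4, so p = 31 is ramified.

ramified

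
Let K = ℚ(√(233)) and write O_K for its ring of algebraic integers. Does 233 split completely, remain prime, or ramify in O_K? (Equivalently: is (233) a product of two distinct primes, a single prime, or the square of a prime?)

ramifies in O_K

Since 233 ≡ 1 mod 4, the ring of integers is ℤ[(1+√233)/2] with discriminant 233.
233 divides disc(K) = 233, so 233 ramifies.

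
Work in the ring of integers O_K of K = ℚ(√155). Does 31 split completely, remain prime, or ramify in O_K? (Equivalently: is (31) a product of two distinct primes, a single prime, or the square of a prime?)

d = 155 ≡ 3 (mod 4), so O_K = ℤ[√155] and disc(K) = 4d = 620.
31 divides disc(K) = 620, so 31 ramifies.

ramified — (31) = 𝔭²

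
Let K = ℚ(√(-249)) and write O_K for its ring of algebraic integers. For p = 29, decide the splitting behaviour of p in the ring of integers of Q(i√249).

d = -249 ≡ 3 (mod 4), so O_K = ℤ[√-249] and disc(K) = 4d = -996.
disc(K) = -996 is not divisible by 29; 29 is unramified.
Euler's criterion: (-249)^14 mod 29 = 28. Thus (-249|29) = -1.
Legendre symbol -1 ⇒ 29 is inert.

p is inert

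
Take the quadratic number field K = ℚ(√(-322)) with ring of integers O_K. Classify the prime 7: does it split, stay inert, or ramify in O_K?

Since -322 ≢ 1 mod 4, the ring of integers is ℤ[√-322] with discriminant 4·(-322) = -1288.
Ramification test: 7 | -1288. The prime 7 ramifies in K.

ramified — (7) = 𝔭²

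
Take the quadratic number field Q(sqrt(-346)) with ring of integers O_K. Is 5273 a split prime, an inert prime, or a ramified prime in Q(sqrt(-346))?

-346 mod 4 = 2, hence disc K = 4·(-346) = -1384 and O_K = ℤ[√-346].
Since gcd(5273, -1384) = 1 the prime 5273 does not ramify.
(-346/5273) = 4927^2636 mod 5273 = 1, giving Legendre symbol 1.
d is a quadratic residue mod p, hence 5273 splits in O_K.

5273 splits in O_K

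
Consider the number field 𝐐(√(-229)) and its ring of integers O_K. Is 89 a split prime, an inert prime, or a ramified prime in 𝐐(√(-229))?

-229 mod 4 = 3, hence disc K = 4·(-229) = -916 and O_K = ℤ[√-229].
89 ∤ -916, so 89 is unramified.
(-229/89) = 38^44 mod 89 = 88, giving Legendre symbol -1.
(-229/89) = -1, so 89 is inert.

89 remains inert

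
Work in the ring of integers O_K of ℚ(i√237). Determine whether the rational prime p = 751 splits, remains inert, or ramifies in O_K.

d = -237 ≡ 3 (mod 4), so O_K = ℤ[√-237] and disc(K) = 4d = -948.
Since gcd(751, -948) = 1 the prime 751 does not ramify.
Legendre symbol by Euler's criterion: (-237/751) ≡ (-237)^375 ≡ 750 (mod 751), i.e. (-237/751) = -1.
d is a non-residue mod p, hence 751 remains inert in O_K.

remains prime (inert)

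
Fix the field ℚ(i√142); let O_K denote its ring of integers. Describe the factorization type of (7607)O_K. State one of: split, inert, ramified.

split

-142 mod 4 = 2, hence disc K = 4·(-142) = -568 and O_K = ℤ[√-142].
disc(K) = -568 is not divisible by 7607; 7607 is unramified.
Compute (-142/7607) via Euler: 7465^((7607-1)/2) mod 7607 = 1, so (-142/7607) = 1.
(-142/7607) = 1, so 7607 splits.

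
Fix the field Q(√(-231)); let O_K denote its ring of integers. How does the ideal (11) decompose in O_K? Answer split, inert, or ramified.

11 is ramified

Since -231 ≡ 1 mod 4, the ring of integers is ℤ[(1+√-231)/2] with discriminant -231.
11 divides disc(K) = -231, so 11 ramifies.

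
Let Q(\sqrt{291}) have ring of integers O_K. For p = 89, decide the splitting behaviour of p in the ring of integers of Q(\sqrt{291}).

remains prime (inert)

291 mod 4 = 3, hence disc K = 4·291 = 1164 and O_K = ℤ[√291].
Since gcd(89, 1164) = 1 the prime 89 does not ramify.
Compute (291/89) via Euler: 24^((89-1)/2) mod 89 = 88, so (291/89) = -1.
d is a non-residue mod p, hence 89 remains inert in O_K.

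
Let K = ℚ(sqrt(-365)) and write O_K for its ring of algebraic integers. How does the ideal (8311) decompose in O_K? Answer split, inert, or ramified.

-365 mod 4 = 3, hence disc K = 4·(-365) = -1460 and O_K = ℤ[√-365].
disc(K) = -1460 is not divisible by 8311; 8311 is unramified.
Compute (-365/8311) via Euler: 7946^((8311-1)/2) mod 8311 = 1, so (-365/8311) = 1.
(-365/8311) = 1, so 8311 splits.

splits completely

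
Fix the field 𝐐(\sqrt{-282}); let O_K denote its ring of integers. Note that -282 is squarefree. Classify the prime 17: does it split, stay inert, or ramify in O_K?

Since -282 ≢ 1 mod 4, the ring of integers is ℤ[√-282] with discriminant 4·(-282) = -1128.
Since gcd(17, -1128) = 1 the prime 17 does not ramify.
Euler's criterion: (-282)^8 mod 17 = 16. Thus (-282|17) = -1.
d is a non-residue mod p, hence 17 remains inert in O_K.

remains prime (inert)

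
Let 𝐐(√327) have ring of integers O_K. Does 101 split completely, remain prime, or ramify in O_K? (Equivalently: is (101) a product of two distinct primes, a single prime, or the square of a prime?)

Since 327 ≢ 1 mod 4, the ring of integers is ℤ[√327] with discriminant 4·327 = 1308.
Since gcd(101, 1308) = 1 the prime 101 does not ramify.
Compute (327/101) via Euler: 24^((101-1)/2) mod 101 = 1, so (327/101) = 1.
d is a quadratic residue mod p, hence 101 splits in O_K.

p splits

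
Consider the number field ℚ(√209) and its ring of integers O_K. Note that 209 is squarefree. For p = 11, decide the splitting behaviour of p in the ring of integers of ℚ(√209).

Since 209 ≡ 1 mod 4, the ring of integers is ℤ[(1+√209)/2] with discriminant 209.
11 divides disc(K) = 209, so 11 ramifies.

ramified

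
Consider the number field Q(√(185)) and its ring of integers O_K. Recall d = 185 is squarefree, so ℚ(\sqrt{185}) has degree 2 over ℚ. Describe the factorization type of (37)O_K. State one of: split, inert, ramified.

ramified — (37) = 𝔭²

185 mod 4 = 1, hence disc K = 185 and O_K = ℤ[(1+√185)/2].
Ramification test: 37 | 185. The prime 37 ramifies in K.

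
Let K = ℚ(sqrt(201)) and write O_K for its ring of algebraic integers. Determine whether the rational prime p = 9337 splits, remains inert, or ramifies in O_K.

splits completely

201 mod 4 = 1, hence disc K = 201 and O_K = ℤ[(1+√201)/2].
disc(K) = 201 is not divisible by 9337; 9337 is unramified.
Compute (201/9337) via Euler: 201^((9337-1)/2) mod 9337 = 1, so (201/9337) = 1.
(201/9337) = 1, so 9337 splits.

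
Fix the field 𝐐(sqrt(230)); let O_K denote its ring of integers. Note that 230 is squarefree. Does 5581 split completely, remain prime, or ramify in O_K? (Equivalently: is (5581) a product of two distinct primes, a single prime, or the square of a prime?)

split

230 mod 4 = 2, hence disc K = 4·230 = 920 and O_K = ℤ[√230].
disc(K) = 920 is not divisible by 5581; 5581 is unramified.
Compute (230/5581) via Euler: 230^((5581-1)/2) mod 5581 = 1, so (230/5581) = 1.
d is a quadratic residue mod p, hence 5581 splits in O_K.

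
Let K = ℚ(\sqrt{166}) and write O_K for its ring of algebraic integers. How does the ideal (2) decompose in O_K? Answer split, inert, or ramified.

d = 166 ≡ 2 (mod 4), so O_K = ℤ[√166] and disc(K) = 4d = 664.
Ramification test: 2 | 664. The prime 2 ramifies in K.

ramified — (2) = 𝔭²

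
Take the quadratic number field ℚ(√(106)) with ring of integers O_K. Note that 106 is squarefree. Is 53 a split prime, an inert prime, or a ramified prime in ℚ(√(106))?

106 mod 4 = 2, hence disc K = 4·106 = 424 and O_K = ℤ[√106].
Ramification test: 53 | 424. The prime 53 ramifies in K.

ramifies in O_K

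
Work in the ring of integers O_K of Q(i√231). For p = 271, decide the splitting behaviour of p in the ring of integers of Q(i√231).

d = -231 ≡ 1 (mod 4), so O_K = ℤ[(1+√-231)/2] and disc(K) = d = -231.
271 ∤ -231, so 271 is unramified.
(-231/271) = 40^135 mod 271 = 1, giving Legendre symbol 1.
(-231/271) = 1, so 271 splits.

split — (271) = 𝔭₁𝔭₂ with 𝔭₁ ≠ 𝔭₂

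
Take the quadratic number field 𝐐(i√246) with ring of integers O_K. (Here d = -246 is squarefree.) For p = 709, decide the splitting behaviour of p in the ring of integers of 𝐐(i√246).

Since -246 ≢ 1 mod 4, the ring of integers is ℤ[√-246] with discriminant 4·(-246) = -984.
disc(K) = -984 is not divisible by 709; 709 is unramified.
Compute (-246/709) via Euler: 463^((709-1)/2) mod 709 = 1, so (-246/709) = 1.
Legendre symbol 1 ⇒ 709 is split.

split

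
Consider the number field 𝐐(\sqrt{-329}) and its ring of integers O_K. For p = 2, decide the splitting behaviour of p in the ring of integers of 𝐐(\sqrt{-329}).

ramified

d = -329 ≡ 3 (mod 4), so O_K = ℤ[√-329] and disc(K) = 4d = -1316.
Ramification test: 2 | -1316. The prime 2 ramifies in K.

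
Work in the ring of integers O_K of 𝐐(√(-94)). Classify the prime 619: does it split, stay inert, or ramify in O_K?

d = -94 ≡ 2 (mod 4), so O_K = ℤ[√-94] and disc(K) = 4d = -376.
Since gcd(619, -376) = 1 the prime 619 does not ramify.
(-94/619) = 525^309 mod 619 = 618, giving Legendre symbol -1.
(-94/619) = -1, so 619 is inert.

p is inert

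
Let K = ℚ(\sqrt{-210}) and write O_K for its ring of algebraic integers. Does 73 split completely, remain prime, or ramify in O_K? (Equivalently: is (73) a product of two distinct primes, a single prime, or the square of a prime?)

p splits

d = -210 ≡ 2 (mod 4), so O_K = ℤ[√-210] and disc(K) = 4d = -840.
73 ∤ -840, so 73 is unramified.
Euler's criterion: (-210)^36 mod 73 = 1. Thus (-210|73) = 1.
Legendre symbol 1 ⇒ 73 is split.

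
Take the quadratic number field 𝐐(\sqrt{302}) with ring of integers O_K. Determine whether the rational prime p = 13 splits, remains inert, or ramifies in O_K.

Since 302 ≢ 1 mod 4, the ring of integers is ℤ[√302] with discriminant 4·302 = 1208.
Since gcd(13, 1208) = 1 the prime 13 does not ramify.
Legendre symbol by Euler's criterion: (302/13) ≡ 302^6 ≡ 1 (mod 13), i.e. (302/13) = 1.
(302/13) = 1, so 13 splits.

splits completely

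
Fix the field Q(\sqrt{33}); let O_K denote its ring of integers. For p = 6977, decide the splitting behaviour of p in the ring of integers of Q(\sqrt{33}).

Since 33 ≡ 1 mod 4, the ring of integers is ℤ[(1+√33)/2] with discriminant 33.
6977 ∤ 33, so 6977 is unramified.
(33/6977) = 33^3488 mod 6977 = 6976, giving Legendre symbol -1.
(33/6977) = -1, so 6977 is inert.

inert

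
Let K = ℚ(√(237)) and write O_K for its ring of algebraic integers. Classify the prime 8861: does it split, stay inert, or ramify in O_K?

d = 237 ≡ 1 (mod 4), so O_K = ℤ[(1+√237)/2] and disc(K) = d = 237.
Since gcd(8861, 237) = 1 the prime 8861 does not ramify.
(237/8861) = 237^4430 mod 8861 = 8860, giving Legendre symbol -1.
Legendre symbol -1 ⇒ 8861 is inert.

inert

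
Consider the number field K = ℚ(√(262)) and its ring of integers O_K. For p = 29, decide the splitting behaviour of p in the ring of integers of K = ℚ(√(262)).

p splits

262 mod 4 = 2, hence disc K = 4·262 = 1048 and O_K = ℤ[√262].
disc(K) = 1048 is not divisible by 29; 29 is unramified.
Legendre symbol by Euler's criterion: (262/29) ≡ 262^14 ≡ 1 (mod 29), i.e. (262/29) = 1.
Legendre symbol 1 ⇒ 29 is split.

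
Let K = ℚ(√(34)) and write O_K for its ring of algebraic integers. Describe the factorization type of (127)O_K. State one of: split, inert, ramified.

34 mod 4 = 2, hence disc K = 4·34 = 136 and O_K = ℤ[√34].
127 ∤ 136, so 127 is unramified.
Legendre symbol by Euler's criterion: (34/127) ≡ 34^63 ≡ 1 (mod 127), i.e. (34/127) = 1.
(34/127) = 1, so 127 splits.

split — (127) = 𝔭₁𝔭₂ with 𝔭₁ ≠ 𝔭₂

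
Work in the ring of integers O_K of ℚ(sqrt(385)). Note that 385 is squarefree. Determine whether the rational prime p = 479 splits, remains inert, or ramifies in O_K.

385 mod 4 = 1, hence disc K = 385 and O_K = ℤ[(1+√385)/2].
Since gcd(479, 385) = 1 the prime 479 does not ramify.
(385/479) = 385^239 mod 479 = 1, giving Legendre symbol 1.
Legendre symbol 1 ⇒ 479 is split.

splits completely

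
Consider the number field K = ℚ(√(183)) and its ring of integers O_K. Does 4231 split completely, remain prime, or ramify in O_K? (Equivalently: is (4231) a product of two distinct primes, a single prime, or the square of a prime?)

p is inert

d = 183 ≡ 3 (mod 4), so O_K = ℤ[√183] and disc(K) = 4d = 732.
disc(K) = 732 is not divisible by 4231; 4231 is unramified.
Legendre symbol by Euler's criterion: (183/4231) ≡ 183^2115 ≡ 4230 (mod 4231), i.e. (183/4231) = -1.
d is a non-residue mod p, hence 4231 remains inert in O_K.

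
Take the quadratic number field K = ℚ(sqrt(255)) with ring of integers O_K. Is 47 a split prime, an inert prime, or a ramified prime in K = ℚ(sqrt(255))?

255 mod 4 = 3, hence disc K = 4·255 = 1020 and O_K = ℤ[√255].
Since gcd(47, 1020) = 1 the prime 47 does not ramify.
Legendre symbol by Euler's criterion: (255/47) ≡ 255^23 ≡ 46 (mod 47), i.e. (255/47) = -1.
Legendre symbol -1 ⇒ 47 is inert.

47 remains inert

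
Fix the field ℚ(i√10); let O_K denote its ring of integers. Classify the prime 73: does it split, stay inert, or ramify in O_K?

-10 mod 4 = 2, hence disc K = 4·(-10) = -40 and O_K = ℤ[√-10].
disc(K) = -40 is not divisible by 73; 73 is unramified.
Legendre symbol by Euler's criterion: (-10/73) ≡ (-10)^36 ≡ 72 (mod 73), i.e. (-10/73) = -1.
(-10/73) = -1, so 73 is inert.

p is inert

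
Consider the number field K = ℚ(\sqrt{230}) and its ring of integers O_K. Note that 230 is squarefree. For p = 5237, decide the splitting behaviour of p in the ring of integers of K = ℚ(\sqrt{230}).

split — (5237) = 𝔭₁𝔭₂ with 𝔭₁ ≠ 𝔭₂

230 mod 4 = 2, hence disc K = 4·230 = 920 and O_K = ℤ[√230].
Since gcd(5237, 920) = 1 the prime 5237 does not ramify.
(230/5237) = 230^2618 mod 5237 = 1, giving Legendre symbol 1.
Legendre symbol 1 ⇒ 5237 is split.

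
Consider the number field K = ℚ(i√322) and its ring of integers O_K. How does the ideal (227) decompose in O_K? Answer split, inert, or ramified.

d = -322 ≡ 2 (mod 4), so O_K = ℤ[√-322] and disc(K) = 4d = -1288.
disc(K) = -1288 is not divisible by 227; 227 is unramified.
Compute (-322/227) via Euler: 132^((227-1)/2) mod 227 = 1, so (-322/227) = 1.
(-322/227) = 1, so 227 splits.

splits completely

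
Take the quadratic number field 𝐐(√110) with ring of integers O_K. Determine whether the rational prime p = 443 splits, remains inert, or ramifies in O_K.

Since 110 ≢ 1 mod 4, the ring of integers is ℤ[√110] with discriminant 4·110 = 440.
Since gcd(443, 440) = 1 the prime 443 does not ramify.
Euler's criterion: 110^221 mod 443 = 442. Thus (110|443) = -1.
d is a non-residue mod p, hence 443 remains inert in O_K.

inert — (443) stays prime in O_K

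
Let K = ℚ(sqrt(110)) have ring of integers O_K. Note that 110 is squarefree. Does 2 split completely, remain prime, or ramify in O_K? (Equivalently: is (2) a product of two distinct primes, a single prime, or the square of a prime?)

ramified — (2) = 𝔭²

d = 110 ≡ 2 (mod 4), so O_K = ℤ[√110] and disc(K) = 4d = 440.
disc(K) = 440 = 2·220, so p = 2 is ramified.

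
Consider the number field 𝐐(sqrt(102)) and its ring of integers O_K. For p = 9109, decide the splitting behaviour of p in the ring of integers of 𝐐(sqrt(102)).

split

d = 102 ≡ 2 (mod 4), so O_K = ℤ[√102] and disc(K) = 4d = 408.
9109 ∤ 408, so 9109 is unramified.
Legendre symbol by Euler's criterion: (102/9109) ≡ 102^4554 ≡ 1 (mod 9109), i.e. (102/9109) = 1.
Legendre symbol 1 ⇒ 9109 is split.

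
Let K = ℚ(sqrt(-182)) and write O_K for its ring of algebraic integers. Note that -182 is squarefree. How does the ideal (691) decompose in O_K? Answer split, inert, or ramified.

d = -182 ≡ 2 (mod 4), so O_K = ℤ[√-182] and disc(K) = 4d = -728.
disc(K) = -728 is not divisible by 691; 691 is unramified.
Euler's criterion: (-182)^345 mod 691 = 690. Thus (-182|691) = -1.
(-182/691) = -1, so 691 is inert.

remains prime (inert)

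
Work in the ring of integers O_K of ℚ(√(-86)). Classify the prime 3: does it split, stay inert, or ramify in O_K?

Since -86 ≢ 1 mod 4, the ring of integers is ℤ[√-86] with discriminant 4·(-86) = -344.
3 ∤ -344, so 3 is unramified.
Legendre symbol by Euler's criterion: (-86/3) ≡ (-86)^1 ≡ 1 (mod 3), i.e. (-86/3) = 1.
(-86/3) = 1, so 3 splits.

p splits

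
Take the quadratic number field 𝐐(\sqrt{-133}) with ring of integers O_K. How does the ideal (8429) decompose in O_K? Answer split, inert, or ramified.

8429 remains inert

-133 mod 4 = 3, hence disc K = 4·(-133) = -532 and O_K = ℤ[√-133].
Since gcd(8429, -532) = 1 the prime 8429 does not ramify.
(-133/8429) = 8296^4214 mod 8429 = 8428, giving Legendre symbol -1.
(-133/8429) = -1, so 8429 is inert.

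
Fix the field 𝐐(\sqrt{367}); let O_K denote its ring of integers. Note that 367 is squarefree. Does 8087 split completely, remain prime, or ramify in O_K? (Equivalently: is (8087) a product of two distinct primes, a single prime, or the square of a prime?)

Since 367 ≢ 1 mod 4, the ring of integers is ℤ[√367] with discriminant 4·367 = 1468.
disc(K) = 1468 is not divisible by 8087; 8087 is unramified.
Euler's criterion: 367^4043 mod 8087 = 8086. Thus (367|8087) = -1.
d is a non-residue mod p, hence 8087 remains inert in O_K.

8087 remains inert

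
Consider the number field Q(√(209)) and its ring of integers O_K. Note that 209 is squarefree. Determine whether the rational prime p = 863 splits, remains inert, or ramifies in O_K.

inert

209 mod 4 = 1, hence disc K = 209 and O_K = ℤ[(1+√209)/2].
disc(K) = 209 is not divisible by 863; 863 is unramified.
Legendre symbol by Euler's criterion: (209/863) ≡ 209^431 ≡ 862 (mod 863), i.e. (209/863) = -1.
d is a non-residue mod p, hence 863 remains inert in O_K.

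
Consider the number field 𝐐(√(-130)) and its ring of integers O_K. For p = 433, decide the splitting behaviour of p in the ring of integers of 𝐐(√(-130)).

remains prime (inert)

d = -130 ≡ 2 (mod 4), so O_K = ℤ[√-130] and disc(K) = 4d = -520.
disc(K) = -520 is not divisible by 433; 433 is unramified.
Legendre symbol by Euler's criterion: (-130/433) ≡ (-130)^216 ≡ 432 (mod 433), i.e. (-130/433) = -1.
(-130/433) = -1, so 433 is inert.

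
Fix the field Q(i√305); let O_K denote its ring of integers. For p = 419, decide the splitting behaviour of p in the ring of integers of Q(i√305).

-305 mod 4 = 3, hence disc K = 4·(-305) = -1220 and O_K = ℤ[√-305].
419 ∤ -1220, so 419 is unramified.
(-305/419) = 114^209 mod 419 = 1, giving Legendre symbol 1.
(-305/419) = 1, so 419 splits.

splits completely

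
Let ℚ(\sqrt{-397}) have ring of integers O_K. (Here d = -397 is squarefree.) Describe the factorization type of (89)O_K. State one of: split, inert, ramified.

Since -397 ≢ 1 mod 4, the ring of integers is ℤ[√-397] with discriminant 4·(-397) = -1588.
Since gcd(89, -1588) = 1 the prime 89 does not ramify.
(-397/89) = 48^44 mod 89 = 88, giving Legendre symbol -1.
Legendre symbol -1 ⇒ 89 is inert.

remains prime (inert)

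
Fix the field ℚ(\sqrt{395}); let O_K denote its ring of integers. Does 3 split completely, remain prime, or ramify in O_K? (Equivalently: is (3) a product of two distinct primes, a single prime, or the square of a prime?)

Since 395 ≢ 1 mod 4, the ring of integers is ℤ[√395] with discriminant 4·395 = 1580.
disc(K) = 1580 is not divisible by 3; 3 is unramified.
Legendre symbol by Euler's criterion: (395/3) ≡ 395^1 ≡ 2 (mod 3), i.e. (395/3) = -1.
d is a non-residue mod p, hence 3 remains inert in O_K.

p is inert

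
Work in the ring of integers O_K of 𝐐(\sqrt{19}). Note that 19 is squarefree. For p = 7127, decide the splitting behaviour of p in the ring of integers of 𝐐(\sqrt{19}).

19 mod 4 = 3, hence disc K = 4·19 = 76 and O_K = ℤ[√19].
Since gcd(7127, 76) = 1 the prime 7127 does not ramify.
(19/7127) = 19^3563 mod 7127 = 1, giving Legendre symbol 1.
d is a quadratic residue mod p, hence 7127 splits in O_K.

split — (7127) = 𝔭₁𝔭₂ with 𝔭₁ ≠ 𝔭₂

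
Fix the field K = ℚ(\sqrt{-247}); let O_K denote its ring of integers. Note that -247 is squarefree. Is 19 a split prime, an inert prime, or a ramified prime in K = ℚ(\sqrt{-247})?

d = -247 ≡ 1 (mod 4), so O_K = ℤ[(1+√-247)/2] and disc(K) = d = -247.
19 divides disc(K) = -247, so 19 ramifies.

19 is ramified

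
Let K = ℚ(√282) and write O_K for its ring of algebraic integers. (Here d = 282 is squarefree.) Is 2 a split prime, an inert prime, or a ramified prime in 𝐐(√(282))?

ramified — (2) = 𝔭²

d = 282 ≡ 2 (mod 4), so O_K = ℤ[√282] and disc(K) = 4d = 1128.
Ramification test: 2 | 1128. The prime 2 ramifies in K.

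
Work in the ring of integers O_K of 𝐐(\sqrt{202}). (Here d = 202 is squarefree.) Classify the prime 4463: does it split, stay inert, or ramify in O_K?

Since 202 ≢ 1 mod 4, the ring of integers is ℤ[√202] with discriminant 4·202 = 808.
Since gcd(4463, 808) = 1 the prime 4463 does not ramify.
Legendre symbol by Euler's criterion: (202/4463) ≡ 202^2231 ≡ 1 (mod 4463), i.e. (202/4463) = 1.
Legendre symbol 1 ⇒ 4463 is split.

split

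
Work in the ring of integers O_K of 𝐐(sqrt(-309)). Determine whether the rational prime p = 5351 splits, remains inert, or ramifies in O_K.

d = -309 ≡ 3 (mod 4), so O_K = ℤ[√-309] and disc(K) = 4d = -1236.
Since gcd(5351, -1236) = 1 the prime 5351 does not ramify.
(-309/5351) = 5042^2675 mod 5351 = 1, giving Legendre symbol 1.
d is a quadratic residue mod p, hence 5351 splits in O_K.

splits completely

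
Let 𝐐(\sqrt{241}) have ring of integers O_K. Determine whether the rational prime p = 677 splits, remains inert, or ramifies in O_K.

remains prime (inert)

d = 241 ≡ 1 (mod 4), so O_K = ℤ[(1+√241)/2] and disc(K) = d = 241.
677 ∤ 241, so 677 is unramified.
(241/677) = 241^338 mod 677 = 676, giving Legendre symbol -1.
(241/677) = -1, so 677 is inert.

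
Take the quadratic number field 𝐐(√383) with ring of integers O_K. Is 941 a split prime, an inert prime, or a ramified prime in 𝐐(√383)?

d = 383 ≡ 3 (mod 4), so O_K = ℤ[√383] and disc(K) = 4d = 1532.
941 ∤ 1532, so 941 is unramified.
(383/941) = 383^470 mod 941 = 1, giving Legendre symbol 1.
Legendre symbol 1 ⇒ 941 is split.

split — (941) = 𝔭₁𝔭₂ with 𝔭₁ ≠ 𝔭₂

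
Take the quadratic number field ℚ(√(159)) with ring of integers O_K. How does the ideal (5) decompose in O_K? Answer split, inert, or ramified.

splits completely

d = 159 ≡ 3 (mod 4), so O_K = ℤ[√159] and disc(K) = 4d = 636.
5 ∤ 636, so 5 is unramified.
Compute (159/5) via Euler: 4^((5-1)/2) mod 5 = 1, so (159/5) = 1.
d is a quadratic residue mod p, hence 5 splits in O_K.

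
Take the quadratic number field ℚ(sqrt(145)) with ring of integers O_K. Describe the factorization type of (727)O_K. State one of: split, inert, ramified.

split — (727) = 𝔭₁𝔭₂ with 𝔭₁ ≠ 𝔭₂

Since 145 ≡ 1 mod 4, the ring of integers is ℤ[(1+√145)/2] with discriminant 145.
disc(K) = 145 is not divisible by 727; 727 is unramified.
(145/727) = 145^363 mod 727 = 1, giving Legendre symbol 1.
(145/727) = 1, so 727 splits.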